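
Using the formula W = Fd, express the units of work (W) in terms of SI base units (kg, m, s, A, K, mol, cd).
Units of each symbol in W = Fd:
  F (force): kg·m/s²
  d (displacement): m

Multiplying the contributions: [kg·m/s²] · [m]
Adding exponents of each base unit: kg: 1, m: 2, s: -2
SI base units of work: kg·m²/s²

Answer: kg·m²/s²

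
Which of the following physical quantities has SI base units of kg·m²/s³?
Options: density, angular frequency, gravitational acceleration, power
Checking the SI base units of each option:
  density (ρ = m/V): kg/m³  ✗
  angular frequency (ω = 2πf): 1/s  ✗
  gravitational acceleration (g = GM/r²): m/s²  ✗
  power (P = W/t): kg·m²/s³  ✓ matches

Only power has units kg·m²/s³.

Answer: power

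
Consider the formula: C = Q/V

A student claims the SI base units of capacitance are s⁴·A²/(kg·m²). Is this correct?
Units of each symbol in C = Q/V:
  Q (charge, in coulombs): s·A
  V (voltage, in volts): kg·m²/(s³·A)  → in the denominator, contributes s³·A/(kg·m²)

Multiplying the contributions: [s·A] · [s³·A/(kg·m²)]
Adding exponents of each base unit: kg: -1, m: -2, s: 4, A: 2
SI base units of capacitance: s⁴·A²/(kg·m²)

The claimed units s⁴·A²/(kg·m²) match the derived units, so the claim is correct.

Answer: Yes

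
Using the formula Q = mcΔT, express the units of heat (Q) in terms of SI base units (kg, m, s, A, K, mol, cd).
Units of each symbol in Q = mcΔT:
  m (mass): kg
  c (specific heat capacity, in J/(kg·K)): m²/(s²·K)
  ΔT (temperature change): K

Multiplying the contributions: [kg] · [m²/(s²·K)] · [K]
Adding exponents of each base unit: kg: 1, m: 2, s: -2
SI base units of heat: kg·m²/s²

Answer: kg·m²/s²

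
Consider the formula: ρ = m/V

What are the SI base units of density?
Units of each symbol in ρ = m/V:
  m (mass): kg
  V (volume): m³  → in the denominator, contributes 1/m³

Multiplying the contributions: [kg] · [1/m³]
Adding exponents of each base unit: kg: 1, m: -3
SI base units of density: kg/m³

Answer: kg/m³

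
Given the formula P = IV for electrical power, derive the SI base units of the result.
Units of each symbol in P = IV:
  I (current): A
  V (voltage, in volts): kg·m²/(s³·A)

Multiplying the contributions: [A] · [kg·m²/(s³·A)]
Adding exponents of each base unit: kg: 1, m: 2, s: -3
SI base units of electrical power: kg·m²/s³

Answer: kg·m²/s³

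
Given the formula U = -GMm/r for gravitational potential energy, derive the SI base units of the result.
Units of each symbol in U = -GMm/r:
  G (gravitational constant): m³/(kg·s²)
  M (mass): kg
  m (mass): kg
  r (distance): m  → in the denominator, contributes 1/m
  The minus sign does not affect the units.

Multiplying the contributions: [m³/(kg·s²)] · [kg] · [kg] · [1/m]
Adding exponents of each base unit: kg: 1, m: 2, s: -2
SI base units of gravitational potential energy: kg·m²/s²

Answer: kg·m²/s²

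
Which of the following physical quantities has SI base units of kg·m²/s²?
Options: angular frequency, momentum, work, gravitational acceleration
Checking the SI base units of each option:
  angular frequency (ω = 2πf): 1/s  ✗
  momentum (p = mv): kg·m/s  ✗
  work (W = Fd): kg·m²/s²  ✓ matches
  gravitational acceleration (g = GM/r²): m/s²  ✗

Only work has units kg·m²/s².

Answer: work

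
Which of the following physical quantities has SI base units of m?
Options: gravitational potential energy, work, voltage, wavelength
Checking the SI base units of each option:
  gravitational potential energy (U = -GMm/r): kg·m²/s²  ✗
  work (W = Fd): kg·m²/s²  ✗
  voltage (V = IR): kg·m²/(s³·A)  ✗
  wavelength (λ = v/f): m  ✓ matches

Only wavelength has units m.

Answer: wavelength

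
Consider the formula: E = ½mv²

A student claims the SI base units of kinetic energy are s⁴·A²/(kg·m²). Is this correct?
Units of each symbol in E = ½mv²:
  m (mass): kg
  v (speed): m/s  → to the power 2, contributes m²/s²
  The factor ½ is dimensionless.

Multiplying the contributions: [kg] · [m²/s²]
Adding exponents of each base unit: kg: 1, m: 2, s: -2
SI base units of kinetic energy: kg·m²/s²

The claimed units s⁴·A²/(kg·m²) (exponents kg: -1, m: -2, s: 4, A: 2) do not match the derived units kg·m²/s² (exponents kg: 1, m: 2, s: -2), so the claim is incorrect.

Answer: No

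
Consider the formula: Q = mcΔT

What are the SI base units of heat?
Units of each symbol in Q = mcΔT:
  m (mass): kg
  c (specific heat capacity, in J/(kg·K)): m²/(s²·K)
  ΔT (temperature change): K

Multiplying the contributions: [kg] · [m²/(s²·K)] · [K]
Adding exponents of each base unit: kg: 1, m: 2, s: -2
SI base units of heat: kg·m²/s²

Answer: kg·m²/s²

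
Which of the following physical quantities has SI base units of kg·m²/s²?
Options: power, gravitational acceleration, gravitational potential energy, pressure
Checking the SI base units of each option:
  power (P = W/t): kg·m²/s³  ✗
  gravitational acceleration (g = GM/r²): m/s²  ✗
  gravitational potential energy (U = -GMm/r): kg·m²/s²  ✓ matches
  pressure (P = F/A): kg/(m·s²)  ✗

Only gravitational potential energy has units kg·m²/s².

Answer: gravitational potential energy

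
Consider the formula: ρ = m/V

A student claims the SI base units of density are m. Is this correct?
Units of each symbol in ρ = m/V:
  m (mass): kg
  V (volume): m³  → in the denominator, contributes 1/m³

Multiplying the contributions: [kg] · [1/m³]
Adding exponents of each base unit: kg: 1, m: -3
SI base units of density: kg/m³

The claimed units m (exponents m: 1) do not match the derived units kg/m³ (exponents kg: 1, m: -3), so the claim is incorrect.

Answer: No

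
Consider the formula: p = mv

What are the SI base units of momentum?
Units of each symbol in p = mv:
  m (mass): kg
  v (velocity): m/s

Multiplying the contributions: [kg] · [m/s]
Adding exponents of each base unit: kg: 1, m: 1, s: -1
SI base units of momentum: kg·m/s

Answer: kg·m/s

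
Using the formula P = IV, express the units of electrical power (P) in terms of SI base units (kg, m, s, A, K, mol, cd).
Units of each symbol in P = IV:
  I (current): A
  V (voltage, in volts): kg·m²/(s³·A)

Multiplying the contributions: [A] · [kg·m²/(s³·A)]
Adding exponents of each base unit: kg: 1, m: 2, s: -3
SI base units of electrical power: kg·m²/s³

Answer: kg·m²/s³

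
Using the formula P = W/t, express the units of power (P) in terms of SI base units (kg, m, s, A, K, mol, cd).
Units of each symbol in P = W/t:
  W (work): kg·m²/s²
  t (time): s  → in the denominator, contributes 1/s

Multiplying the contributions: [kg·m²/s²] · [1/s]
Adding exponents of each base unit: kg: 1, m: 2, s: -3
SI base units of power: kg·m²/s³

Answer: kg·m²/s³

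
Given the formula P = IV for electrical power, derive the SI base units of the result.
Units of each symbol in P = IV:
  I (current): A
  V (voltage, in volts): kg·m²/(s³·A)

Multiplying the contributions: [A] · [kg·m²/(s³·A)]
Adding exponents of each base unit: kg: 1, m: 2, s: -3
SI base units of electrical power: kg·m²/s³

Answer: kg·m²/s³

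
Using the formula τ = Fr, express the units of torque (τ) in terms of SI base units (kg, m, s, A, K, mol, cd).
Units of each symbol in τ = Fr:
  F (force): kg·m/s²
  r (lever arm): m

Multiplying the contributions: [kg·m/s²] · [m]
Adding exponents of each base unit: kg: 1, m: 2, s: -2
SI base units of torque: kg·m²/s²

Answer: kg·m²/s²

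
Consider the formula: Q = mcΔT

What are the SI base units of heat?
Units of each symbol in Q = mcΔT:
  m (mass): kg
  c (specific heat capacity, in J/(kg·K)): m²/(s²·K)
  ΔT (temperature change): K

Multiplying the contributions: [kg] · [m²/(s²·K)] · [K]
Adding exponents of each base unit: kg: 1, m: 2, s: -2
SI base units of heat: kg·m²/s²

Answer: kg·m²/s²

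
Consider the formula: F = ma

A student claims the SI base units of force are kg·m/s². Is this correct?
Units of each symbol in F = ma:
  m (mass): kg
  a (acceleration): m/s²

Multiplying the contributions: [kg] · [m/s²]
Adding exponents of each base unit: kg: 1, m: 1, s: -2
SI base units of force: kg·m/s²

The claimed units kg·m/s² match the derived units, so the claim is correct.

Answer: Yes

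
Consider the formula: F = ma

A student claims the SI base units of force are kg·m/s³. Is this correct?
Units of each symbol in F = ma:
  m (mass): kg
  a (acceleration): m/s²

Multiplying the contributions: [kg] · [m/s²]
Adding exponents of each base unit: kg: 1, m: 1, s: -2
SI base units of force: kg·m/s²

The claimed units kg·m/s³ (exponents kg: 1, m: 1, s: -3) do not match the derived units kg·m/s² (exponents kg: 1, m: 1, s: -2), so the claim is incorrect.

Answer: No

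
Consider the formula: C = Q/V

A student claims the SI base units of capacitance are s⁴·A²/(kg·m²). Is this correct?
Units of each symbol in C = Q/V:
  Q (charge, in coulombs): s·A
  V (voltage, in volts): kg·m²/(s³·A)  → in the denominator, contributes s³·A/(kg·m²)

Multiplying the contributions: [s·A] · [s³·A/(kg·m²)]
Adding exponents of each base unit: kg: -1, m: -2, s: 4, A: 2
SI base units of capacitance: s⁴·A²/(kg·m²)

The claimed units s⁴·A²/(kg·m²) match the derived units, so the claim is correct.

Answer: Yes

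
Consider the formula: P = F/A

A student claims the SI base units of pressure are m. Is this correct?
Units of each symbol in P = F/A:
  F (force): kg·m/s²
  A (area): m²  → in the denominator, contributes 1/m²

Multiplying the contributions: [kg·m/s²] · [1/m²]
Adding exponents of each base unit: kg: 1, m: -1, s: -2
SI base units of pressure: kg/(m·s²)

The claimed units m (exponents m: 1) do not match the derived units kg/(m·s²) (exponents kg: 1, m: -1, s: -2), so the claim is incorrect.

Answer: No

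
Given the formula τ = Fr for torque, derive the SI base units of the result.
Units of each symbol in τ = Fr:
  F (force): kg·m/s²
  r (lever arm): m

Multiplying the contributions: [kg·m/s²] · [m]
Adding exponents of each base unit: kg: 1, m: 2, s: -2
SI base units of torque: kg·m²/s²

Answer: kg·m²/s²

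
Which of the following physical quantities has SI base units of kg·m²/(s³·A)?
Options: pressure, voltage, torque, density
Checking the SI base units of each option:
  pressure (P = F/A): kg/(m·s²)  ✗
  voltage (V = IR): kg·m²/(s³·A)  ✓ matches
  torque (τ = Fr): kg·m²/s²  ✗
  density (ρ = m/V): kg/m³  ✗

Only voltage has units kg·m²/(s³·A).

Answer: voltage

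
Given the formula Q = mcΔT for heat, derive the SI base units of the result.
Units of each symbol in Q = mcΔT:
  m (mass): kg
  c (specific heat capacity, in J/(kg·K)): m²/(s²·K)
  ΔT (temperature change): K

Multiplying the contributions: [kg] · [m²/(s²·K)] · [K]
Adding exponents of each base unit: kg: 1, m: 2, s: -2
SI base units of heat: kg·m²/s²

Answer: kg·m²/s²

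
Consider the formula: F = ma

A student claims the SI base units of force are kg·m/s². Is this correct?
Units of each symbol in F = ma:
  m (mass): kg
  a (acceleration): m/s²

Multiplying the contributions: [kg] · [m/s²]
Adding exponents of each base unit: kg: 1, m: 1, s: -2
SI base units of force: kg·m/s²

The claimed units kg·m/s² match the derived units, so the claim is correct.

Answer: Yes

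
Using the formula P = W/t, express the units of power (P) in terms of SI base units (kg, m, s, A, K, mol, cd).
Units of each symbol in P = W/t:
  W (work): kg·m²/s²
  t (time): s  → in the denominator, contributes 1/s

Multiplying the contributions: [kg·m²/s²] · [1/s]
Adding exponents of each base unit: kg: 1, m: 2, s: -3
SI base units of power: kg·m²/s³

Answer: kg·m²/s³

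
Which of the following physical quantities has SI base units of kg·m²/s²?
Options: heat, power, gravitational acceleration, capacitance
Checking the SI base units of each option:
  heat (Q = mcΔT): kg·m²/s²  ✓ matches
  power (P = W/t): kg·m²/s³  ✗
  gravitational acceleration (g = GM/r²): m/s²  ✗
  capacitance (C = Q/V): s⁴·A²/(kg·m²)  ✗

Only heat has units kg·m²/s².

Answer: heat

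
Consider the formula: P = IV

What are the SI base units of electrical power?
Units of each symbol in P = IV:
  I (current): A
  V (voltage, in volts): kg·m²/(s³·A)

Multiplying the contributions: [A] · [kg·m²/(s³·A)]
Adding exponents of each base unit: kg: 1, m: 2, s: -3
SI base units of electrical power: kg·m²/s³

Answer: kg·m²/s³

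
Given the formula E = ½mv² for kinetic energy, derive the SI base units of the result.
Units of each symbol in E = ½mv²:
  m (mass): kg
  v (speed): m/s  → to the power 2, contributes m²/s²
  The factor ½ is dimensionless.

Multiplying the contributions: [kg] · [m²/s²]
Adding exponents of each base unit: kg: 1, m: 2, s: -2
SI base units of kinetic energy: kg·m²/s²

Answer: kg·m²/s²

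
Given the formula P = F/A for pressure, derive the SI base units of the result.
Units of each symbol in P = F/A:
  F (force): kg·m/s²
  A (area): m²  → in the denominator, contributes 1/m²

Multiplying the contributions: [kg·m/s²] · [1/m²]
Adding exponents of each base unit: kg: 1, m: -1, s: -2
SI base units of pressure: kg/(m·s²)

Answer: kg/(m·s²)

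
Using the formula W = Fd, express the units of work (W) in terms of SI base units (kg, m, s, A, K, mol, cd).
Units of each symbol in W = Fd:
  F (force): kg·m/s²
  d (displacement): m

Multiplying the contributions: [kg·m/s²] · [m]
Adding exponents of each base unit: kg: 1, m: 2, s: -2
SI base units of work: kg·m²/s²

Answer: kg·m²/s²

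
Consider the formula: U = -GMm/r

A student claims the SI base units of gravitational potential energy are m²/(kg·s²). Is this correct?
Units of each symbol in U = -GMm/r:
  G (gravitational constant): m³/(kg·s²)
  M (mass): kg
  m (mass): kg
  r (distance): m  → in the denominator, contributes 1/m
  The minus sign does not affect the units.

Multiplying the contributions: [m³/(kg·s²)] · [kg] · [kg] · [1/m]
Adding exponents of each base unit: kg: 1, m: 2, s: -2
SI base units of gravitational potential energy: kg·m²/s²

The claimed units m²/(kg·s²) (exponents kg: -1, m: 2, s: -2) do not match the derived units kg·m²/s² (exponents kg: 1, m: 2, s: -2), so the claim is incorrect.

Answer: No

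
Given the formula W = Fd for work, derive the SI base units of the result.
Units of each symbol in W = Fd:
  F (force): kg·m/s²
  d (displacement): m

Multiplying the contributions: [kg·m/s²] · [m]
Adding exponents of each base unit: kg: 1, m: 2, s: -2
SI base units of work: kg·m²/s²

Answer: kg·m²/s²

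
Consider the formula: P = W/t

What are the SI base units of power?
Units of each symbol in P = W/t:
  W (work): kg·m²/s²
  t (time): s  → in the denominator, contributes 1/s

Multiplying the contributions: [kg·m²/s²] · [1/s]
Adding exponents of each base unit: kg: 1, m: 2, s: -3
SI base units of power: kg·m²/s³

Answer: kg·m²/s³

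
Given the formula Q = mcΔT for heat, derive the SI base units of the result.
Units of each symbol in Q = mcΔT:
  m (mass): kg
  c (specific heat capacity, in J/(kg·K)): m²/(s²·K)
  ΔT (temperature change): K

Multiplying the contributions: [kg] · [m²/(s²·K)] · [K]
Adding exponents of each base unit: kg: 1, m: 2, s: -2
SI base units of heat: kg·m²/s²

Answer: kg·m²/s²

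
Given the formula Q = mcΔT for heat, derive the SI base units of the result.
Units of each symbol in Q = mcΔT:
  m (mass): kg
  c (specific heat capacity, in J/(kg·K)): m²/(s²·K)
  ΔT (temperature change): K

Multiplying the contributions: [kg] · [m²/(s²·K)] · [K]
Adding exponents of each base unit: kg: 1, m: 2, s: -2
SI base units of heat: kg·m²/s²

Answer: kg·m²/s²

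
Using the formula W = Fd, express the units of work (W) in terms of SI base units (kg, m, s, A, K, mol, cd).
Units of each symbol in W = Fd:
  F (force): kg·m/s²
  d (displacement): m

Multiplying the contributions: [kg·m/s²] · [m]
Adding exponents of each base unit: kg: 1, m: 2, s: -2
SI base units of work: kg·m²/s²

Answer: kg·m²/s²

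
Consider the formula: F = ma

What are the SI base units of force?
Units of each symbol in F = ma:
  m (mass): kg
  a (acceleration): m/s²

Multiplying the contributions: [kg] · [m/s²]
Adding exponents of each base unit: kg: 1, m: 1, s: -2
SI base units of force: kg·m/s²

Answer: kg·m/s²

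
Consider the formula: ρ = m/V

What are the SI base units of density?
Units of each symbol in ρ = m/V:
  m (mass): kg
  V (volume): m³  → in the denominator, contributes 1/m³

Multiplying the contributions: [kg] · [1/m³]
Adding exponents of each base unit: kg: 1, m: -3
SI base units of density: kg/m³

Answer: kg/m³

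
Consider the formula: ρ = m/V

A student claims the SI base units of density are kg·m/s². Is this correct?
Units of each symbol in ρ = m/V:
  m (mass): kg
  V (volume): m³  → in the denominator, contributes 1/m³

Multiplying the contributions: [kg] · [1/m³]
Adding exponents of each base unit: kg: 1, m: -3
SI base units of density: kg/m³

The claimed units kg·m/s² (exponents kg: 1, m: 1, s: -2) do not match the derived units kg/m³ (exponents kg: 1, m: -3), so the claim is incorrect.

Answer: No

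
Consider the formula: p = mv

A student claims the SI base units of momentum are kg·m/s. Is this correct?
Units of each symbol in p = mv:
  m (mass): kg
  v (velocity): m/s

Multiplying the contributions: [kg] · [m/s]
Adding exponents of each base unit: kg: 1, m: 1, s: -1
SI base units of momentum: kg·m/s

The claimed units kg·m/s match the derived units, so the claim is correct.

Answer: Yes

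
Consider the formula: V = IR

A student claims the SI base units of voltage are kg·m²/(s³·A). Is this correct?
Units of each symbol in V = IR:
  I (current): A
  R (resistance, in ohms): kg·m²/(s³·A²)

Multiplying the contributions: [A] · [kg·m²/(s³·A²)]
Adding exponents of each base unit: kg: 1, m: 2, s: -3, A: -1
SI base units of voltage: kg·m²/(s³·A)

The claimed units kg·m²/(s³·A) match the derived units, so the claim is correct.

Answer: Yes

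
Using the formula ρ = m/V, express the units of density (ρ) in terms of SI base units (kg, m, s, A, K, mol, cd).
Units of each symbol in ρ = m/V:
  m (mass): kg
  V (volume): m³  → in the denominator, contributes 1/m³

Multiplying the contributions: [kg] · [1/m³]
Adding exponents of each base unit: kg: 1, m: -3
SI base units of density: kg/m³

Answer: kg/m³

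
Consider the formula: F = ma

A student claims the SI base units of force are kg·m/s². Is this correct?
Units of each symbol in F = ma:
  m (mass): kg
  a (acceleration): m/s²

Multiplying the contributions: [kg] · [m/s²]
Adding exponents of each base unit: kg: 1, m: 1, s: -2
SI base units of force: kg·m/s²

The claimed units kg·m/s² match the derived units, so the claim is correct.

Answer: Yes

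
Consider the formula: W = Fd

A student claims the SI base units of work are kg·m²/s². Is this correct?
Units of each symbol in W = Fd:
  F (force): kg·m/s²
  d (displacement): m

Multiplying the contributions: [kg·m/s²] · [m]
Adding exponents of each base unit: kg: 1, m: 2, s: -2
SI base units of work: kg·m²/s²

The claimed units kg·m²/s² match the derived units, so the claim is correct.

Answer: Yes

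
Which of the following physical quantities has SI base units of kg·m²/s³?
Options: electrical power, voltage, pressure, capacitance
Checking the SI base units of each option:
  electrical power (P = IV): kg·m²/s³  ✓ matches
  voltage (V = IR): kg·m²/(s³·A)  ✗
  pressure (P = F/A): kg/(m·s²)  ✗
  capacitance (C = Q/V): s⁴·A²/(kg·m²)  ✗

Only electrical power has units kg·m²/s³.

Answer: electrical power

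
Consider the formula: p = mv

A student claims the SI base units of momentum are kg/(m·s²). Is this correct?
Units of each symbol in p = mv:
  m (mass): kg
  v (velocity): m/s

Multiplying the contributions: [kg] · [m/s]
Adding exponents of each base unit: kg: 1, m: 1, s: -1
SI base units of momentum: kg·m/s

The claimed units kg/(m·s²) (exponents kg: 1, m: -1, s: -2) do not match the derived units kg·m/s (exponents kg: 1, m: 1, s: -1), so the claim is incorrect.

Answer: No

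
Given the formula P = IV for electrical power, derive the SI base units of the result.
Units of each symbol in P = IV:
  I (current): A
  V (voltage, in volts): kg·m²/(s³·A)

Multiplying the contributions: [A] · [kg·m²/(s³·A)]
Adding exponents of each base unit: kg: 1, m: 2, s: -3
SI base units of electrical power: kg·m²/s³

Answer: kg·m²/s³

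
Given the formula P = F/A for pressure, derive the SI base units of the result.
Units of each symbol in P = F/A:
  F (force): kg·m/s²
  A (area): m²  → in the denominator, contributes 1/m²

Multiplying the contributions: [kg·m/s²] · [1/m²]
Adding exponents of each base unit: kg: 1, m: -1, s: -2
SI base units of pressure: kg/(m·s²)

Answer: kg/(m·s²)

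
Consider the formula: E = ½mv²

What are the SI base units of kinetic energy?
Units of each symbol in E = ½mv²:
  m (mass): kg
  v (speed): m/s  → to the power 2, contributes m²/s²
  The factor ½ is dimensionless.

Multiplying the contributions: [kg] · [m²/s²]
Adding exponents of each base unit: kg: 1, m: 2, s: -2
SI base units of kinetic energy: kg·m²/s²

Answer: kg·m²/s²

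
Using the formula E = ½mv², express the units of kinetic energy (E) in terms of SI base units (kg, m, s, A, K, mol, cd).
Units of each symbol in E = ½mv²:
  m (mass): kg
  v (speed): m/s  → to the power 2, contributes m²/s²
  The factor ½ is dimensionless.

Multiplying the contributions: [kg] · [m²/s²]
Adding exponents of each base unit: kg: 1, m: 2, s: -2
SI base units of kinetic energy: kg·m²/s²

Answer: kg·m²/s²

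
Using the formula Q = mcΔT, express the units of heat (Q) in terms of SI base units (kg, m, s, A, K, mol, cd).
Units of each symbol in Q = mcΔT:
  m (mass): kg
  c (specific heat capacity, in J/(kg·K)): m²/(s²·K)
  ΔT (temperature change): K

Multiplying the contributions: [kg] · [m²/(s²·K)] · [K]
Adding exponents of each base unit: kg: 1, m: 2, s: -2
SI base units of heat: kg·m²/s²

Answer: kg·m²/s²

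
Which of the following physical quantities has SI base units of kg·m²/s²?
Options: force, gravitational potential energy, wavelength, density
Checking the SI base units of each option:
  force (F = ma): kg·m/s²  ✗
  gravitational potential energy (U = -GMm/r): kg·m²/s²  ✓ matches
  wavelength (λ = v/f): m  ✗
  density (ρ = m/V): kg/m³  ✗

Only gravitational potential energy has units kg·m²/s².

Answer: gravitational potential energy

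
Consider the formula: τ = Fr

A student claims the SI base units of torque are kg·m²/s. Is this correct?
Units of each symbol in τ = Fr:
  F (force): kg·m/s²
  r (lever arm): m

Multiplying the contributions: [kg·m/s²] · [m]
Adding exponents of each base unit: kg: 1, m: 2, s: -2
SI base units of torque: kg·m²/s²

The claimed units kg·m²/s (exponents kg: 1, m: 2, s: -1) do not match the derived units kg·m²/s² (exponents kg: 1, m: 2, s: -2), so the claim is incorrect.

Answer: No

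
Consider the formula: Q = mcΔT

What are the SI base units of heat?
Units of each symbol in Q = mcΔT:
  m (mass): kg
  c (specific heat capacity, in J/(kg·K)): m²/(s²·K)
  ΔT (temperature change): K

Multiplying the contributions: [kg] · [m²/(s²·K)] · [K]
Adding exponents of each base unit: kg: 1, m: 2, s: -2
SI base units of heat: kg·m²/s²

Answer: kg·m²/s²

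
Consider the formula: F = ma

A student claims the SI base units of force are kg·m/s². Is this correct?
Units of each symbol in F = ma:
  m (mass): kg
  a (acceleration): m/s²

Multiplying the contributions: [kg] · [m/s²]
Adding exponents of each base unit: kg: 1, m: 1, s: -2
SI base units of force: kg·m/s²

The claimed units kg·m/s² match the derived units, so the claim is correct.

Answer: Yes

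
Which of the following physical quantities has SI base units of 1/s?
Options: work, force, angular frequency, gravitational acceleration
Checking the SI base units of each option:
  work (W = Fd): kg·m²/s²  ✗
  force (F = ma): kg·m/s²  ✗
  angular frequency (ω = 2πf): 1/s  ✓ matches
  gravitational acceleration (g = GM/r²): m/s²  ✗

Only angular frequency has units 1/s.

Answer: angular frequency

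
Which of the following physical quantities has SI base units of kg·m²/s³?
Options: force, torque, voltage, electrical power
Checking the SI base units of each option:
  force (F = ma): kg·m/s²  ✗
  torque (τ = Fr): kg·m²/s²  ✗
  voltage (V = IR): kg·m²/(s³·A)  ✗
  electrical power (P = IV): kg·m²/s³  ✓ matches

Only electrical power has units kg·m²/s³.

Answer: electrical power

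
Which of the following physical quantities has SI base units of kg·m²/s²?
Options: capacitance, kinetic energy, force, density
Checking the SI base units of each option:
  capacitance (C = Q/V): s⁴·A²/(kg·m²)  ✗
  kinetic energy (E = ½mv²): kg·m²/s²  ✓ matches
  force (F = ma): kg·m/s²  ✗
  density (ρ = m/V): kg/m³  ✗

Only kinetic energy has units kg·m²/s².

Answer: kinetic energy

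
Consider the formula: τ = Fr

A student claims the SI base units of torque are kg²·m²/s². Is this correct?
Units of each symbol in τ = Fr:
  F (force): kg·m/s²
  r (lever arm): m

Multiplying the contributions: [kg·m/s²] · [m]
Adding exponents of each base unit: kg: 1, m: 2, s: -2
SI base units of torque: kg·m²/s²

The claimed units kg²·m²/s² (exponents kg: 2, m: 2, s: -2) do not match the derived units kg·m²/s² (exponents kg: 1, m: 2, s: -2), so the claim is incorrect.

Answer: No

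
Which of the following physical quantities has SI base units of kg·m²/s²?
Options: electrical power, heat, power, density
Checking the SI base units of each option:
  electrical power (P = IV): kg·m²/s³  ✗
  heat (Q = mcΔT): kg·m²/s²  ✓ matches
  power (P = W/t): kg·m²/s³  ✗
  density (ρ = m/V): kg/m³  ✗

Only heat has units kg·m²/s².

Answer: heat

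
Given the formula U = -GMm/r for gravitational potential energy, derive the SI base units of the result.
Units of each symbol in U = -GMm/r:
  G (gravitational constant): m³/(kg·s²)
  M (mass): kg
  m (mass): kg
  r (distance): m  → in the denominator, contributes 1/m
  The minus sign does not affect the units.

Multiplying the contributions: [m³/(kg·s²)] · [kg] · [kg] · [1/m]
Adding exponents of each base unit: kg: 1, m: 2, s: -2
SI base units of gravitational potential energy: kg·m²/s²

Answer: kg·m²/s²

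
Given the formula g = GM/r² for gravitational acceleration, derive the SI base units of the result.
Units of each symbol in g = GM/r²:
  G (gravitational constant): m³/(kg·s²)
  M (mass): kg
  r (distance): m  → to the power 2 in the denominator, contributes 1/m²

Multiplying the contributions: [m³/(kg·s²)] · [kg] · [1/m²]
Adding exponents of each base unit: m: 1, s: -2
SI base units of gravitational acceleration: m/s²

Answer: m/s²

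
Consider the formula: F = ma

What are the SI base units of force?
Units of each symbol in F = ma:
  m (mass): kg
  a (acceleration): m/s²

Multiplying the contributions: [kg] · [m/s²]
Adding exponents of each base unit: kg: 1, m: 1, s: -2
SI base units of force: kg·m/s²

Answer: kg·m/s²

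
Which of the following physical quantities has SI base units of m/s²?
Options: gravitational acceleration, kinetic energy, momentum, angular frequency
Checking the SI base units of each option:
  gravitational acceleration (g = GM/r²): m/s²  ✓ matches
  kinetic energy (E = ½mv²): kg·m²/s²  ✗
  momentum (p = mv): kg·m/s  ✗
  angular frequency (ω = 2πf): 1/s  ✗

Only gravitational acceleration has units m/s².

Answer: gravitational acceleration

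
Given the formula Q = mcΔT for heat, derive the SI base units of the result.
Units of each symbol in Q = mcΔT:
  m (mass): kg
  c (specific heat capacity, in J/(kg·K)): m²/(s²·K)
  ΔT (temperature change): K

Multiplying the contributions: [kg] · [m²/(s²·K)] · [K]
Adding exponents of each base unit: kg: 1, m: 2, s: -2
SI base units of heat: kg·m²/s²

Answer: kg·m²/s²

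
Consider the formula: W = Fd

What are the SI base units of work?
Units of each symbol in W = Fd:
  F (force): kg·m/s²
  d (displacement): m

Multiplying the contributions: [kg·m/s²] · [m]
Adding exponents of each base unit: kg: 1, m: 2, s: -2
SI base units of work: kg·m²/s²

Answer: kg·m²/s²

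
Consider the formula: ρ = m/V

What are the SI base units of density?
Units of each symbol in ρ = m/V:
  m (mass): kg
  V (volume): m³  → in the denominator, contributes 1/m³

Multiplying the contributions: [kg] · [1/m³]
Adding exponents of each base unit: kg: 1, m: -3
SI base units of density: kg/m³

Answer: kg/m³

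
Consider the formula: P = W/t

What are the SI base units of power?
Units of each symbol in P = W/t:
  W (work): kg·m²/s²
  t (time): s  → in the denominator, contributes 1/s

Multiplying the contributions: [kg·m²/s²] · [1/s]
Adding exponents of each base unit: kg: 1, m: 2, s: -3
SI base units of power: kg·m²/s³

Answer: kg·m²/s³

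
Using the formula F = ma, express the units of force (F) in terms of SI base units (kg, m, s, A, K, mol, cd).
Units of each symbol in F = ma:
  m (mass): kg
  a (acceleration): m/s²

Multiplying the contributions: [kg] · [m/s²]
Adding exponents of each base unit: kg: 1, m: 1, s: -2
SI base units of force: kg·m/s²

Answer: kg·m/s²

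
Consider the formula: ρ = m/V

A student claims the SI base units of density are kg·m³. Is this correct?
Units of each symbol in ρ = m/V:
  m (mass): kg
  V (volume): m³  → in the denominator, contributes 1/m³

Multiplying the contributions: [kg] · [1/m³]
Adding exponents of each base unit: kg: 1, m: -3
SI base units of density: kg/m³

The claimed units kg·m³ (exponents kg: 1, m: 3) do not match the derived units kg/m³ (exponents kg: 1, m: -3), so the claim is incorrect.

Answer: No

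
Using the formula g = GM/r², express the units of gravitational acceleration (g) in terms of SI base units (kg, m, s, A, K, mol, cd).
Units of each symbol in g = GM/r²:
  G (gravitational constant): m³/(kg·s²)
  M (mass): kg
  r (distance): m  → to the power 2 in the denominator, contributes 1/m²

Multiplying the contributions: [m³/(kg·s²)] · [kg] · [1/m²]
Adding exponents of each base unit: m: 1, s: -2
SI base units of gravitational acceleration: m/s²

Answer: m/s²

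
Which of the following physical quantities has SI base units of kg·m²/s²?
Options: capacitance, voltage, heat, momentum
Checking the SI base units of each option:
  capacitance (C = Q/V): s⁴·A²/(kg·m²)  ✗
  voltage (V = IR): kg·m²/(s³·A)  ✗
  heat (Q = mcΔT): kg·m²/s²  ✓ matches
  momentum (p = mv): kg·m/s  ✗

Only heat has units kg·m²/s².

Answer: heat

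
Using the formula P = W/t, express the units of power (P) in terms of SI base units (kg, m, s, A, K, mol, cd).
Units of each symbol in P = W/t:
  W (work): kg·m²/s²
  t (time): s  → in the denominator, contributes 1/s

Multiplying the contributions: [kg·m²/s²] · [1/s]
Adding exponents of each base unit: kg: 1, m: 2, s: -3
SI base units of power: kg·m²/s³

Answer: kg·m²/s³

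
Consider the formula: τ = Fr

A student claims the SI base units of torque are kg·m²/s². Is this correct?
Units of each symbol in τ = Fr:
  F (force): kg·m/s²
  r (lever arm): m

Multiplying the contributions: [kg·m/s²] · [m]
Adding exponents of each base unit: kg: 1, m: 2, s: -2
SI base units of torque: kg·m²/s²

The claimed units kg·m²/s² match the derived units, so the claim is correct.

Answer: Yes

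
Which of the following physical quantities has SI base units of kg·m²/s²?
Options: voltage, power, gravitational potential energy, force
Checking the SI base units of each option:
  voltage (V = IR): kg·m²/(s³·A)  ✗
  power (P = W/t): kg·m²/s³  ✗
  gravitational potential energy (U = -GMm/r): kg·m²/s²  ✓ matches
  force (F = ma): kg·m/s²  ✗

Only gravitational potential energy has units kg·m²/s².

Answer: gravitational potential energy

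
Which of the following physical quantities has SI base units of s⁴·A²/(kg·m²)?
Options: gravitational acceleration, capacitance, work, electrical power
Checking the SI base units of each option:
  gravitational acceleration (g = GM/r²): m/s²  ✗
  capacitance (C = Q/V): s⁴·A²/(kg·m²)  ✓ matches
  work (W = Fd): kg·m²/s²  ✗
  electrical power (P = IV): kg·m²/s³  ✗

Only capacitance has units s⁴·A²/(kg·m²).

Answer: capacitance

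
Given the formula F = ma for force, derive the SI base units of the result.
Units of each symbol in F = ma:
  m (mass): kg
  a (acceleration): m/s²

Multiplying the contributions: [kg] · [m/s²]
Adding exponents of each base unit: kg: 1, m: 1, s: -2
SI base units of force: kg·m/s²

Answer: kg·m/s²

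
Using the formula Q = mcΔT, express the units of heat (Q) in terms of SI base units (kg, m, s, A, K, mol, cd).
Units of each symbol in Q = mcΔT:
  m (mass): kg
  c (specific heat capacity, in J/(kg·K)): m²/(s²·K)
  ΔT (temperature change): K

Multiplying the contributions: [kg] · [m²/(s²·K)] · [K]
Adding exponents of each base unit: kg: 1, m: 2, s: -2
SI base units of heat: kg·m²/s²

Answer: kg·m²/s²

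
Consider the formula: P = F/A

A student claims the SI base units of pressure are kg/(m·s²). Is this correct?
Units of each symbol in P = F/A:
  F (force): kg·m/s²
  A (area): m²  → in the denominator, contributes 1/m²

Multiplying the contributions: [kg·m/s²] · [1/m²]
Adding exponents of each base unit: kg: 1, m: -1, s: -2
SI base units of pressure: kg/(m·s²)

The claimed units kg/(m·s²) match the derived units, so the claim is correct.

Answer: Yes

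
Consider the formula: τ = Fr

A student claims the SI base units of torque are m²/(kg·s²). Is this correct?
Units of each symbol in τ = Fr:
  F (force): kg·m/s²
  r (lever arm): m

Multiplying the contributions: [kg·m/s²] · [m]
Adding exponents of each base unit: kg: 1, m: 2, s: -2
SI base units of torque: kg·m²/s²

The claimed units m²/(kg·s²) (exponents kg: -1, m: 2, s: -2) do not match the derived units kg·m²/s² (exponents kg: 1, m: 2, s: -2), so the claim is incorrect.

Answer: No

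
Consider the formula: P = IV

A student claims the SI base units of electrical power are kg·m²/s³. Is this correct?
Units of each symbol in P = IV:
  I (current): A
  V (voltage, in volts): kg·m²/(s³·A)

Multiplying the contributions: [A] · [kg·m²/(s³·A)]
Adding exponents of each base unit: kg: 1, m: 2, s: -3
SI base units of electrical power: kg·m²/s³

The claimed units kg·m²/s³ match the derived units, so the claim is correct.

Answer: Yes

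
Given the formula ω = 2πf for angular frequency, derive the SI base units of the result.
Units of each symbol in ω = 2πf:
  f (frequency): 1/s
  The factor 2π is dimensionless.

Multiplying the contributions: [1/s]
Adding exponents of each base unit: s: -1
SI base units of angular frequency: 1/s

Answer: 1/s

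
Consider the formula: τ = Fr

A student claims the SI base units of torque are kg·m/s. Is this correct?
Units of each symbol in τ = Fr:
  F (force): kg·m/s²
  r (lever arm): m

Multiplying the contributions: [kg·m/s²] · [m]
Adding exponents of each base unit: kg: 1, m: 2, s: -2
SI base units of torque: kg·m²/s²

The claimed units kg·m/s (exponents kg: 1, m: 1, s: -1) do not match the derived units kg·m²/s² (exponents kg: 1, m: 2, s: -2), so the claim is incorrect.

Answer: No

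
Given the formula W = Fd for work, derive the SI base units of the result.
Units of each symbol in W = Fd:
  F (force): kg·m/s²
  d (displacement): m

Multiplying the contributions: [kg·m/s²] · [m]
Adding exponents of each base unit: kg: 1, m: 2, s: -2
SI base units of work: kg·m²/s²

Answer: kg·m²/s²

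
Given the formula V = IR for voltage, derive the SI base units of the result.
Units of each symbol in V = IR:
  I (current): A
  R (resistance, in ohms): kg·m²/(s³·A²)

Multiplying the contributions: [A] · [kg·m²/(s³·A²)]
Adding exponents of each base unit: kg: 1, m: 2, s: -3, A: -1
SI base units of voltage: kg·m²/(s³·A)

Answer: kg·m²/(s³·A)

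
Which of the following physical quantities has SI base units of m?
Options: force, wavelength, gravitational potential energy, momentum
Checking the SI base units of each option:
  force (F = ma): kg·m/s²  ✗
  wavelength (λ = v/f): m  ✓ matches
  gravitational potential energy (U = -GMm/r): kg·m²/s²  ✗
  momentum (p = mv): kg·m/s  ✗

Only wavelength has units m.

Answer: wavelength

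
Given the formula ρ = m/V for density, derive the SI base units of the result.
Units of each symbol in ρ = m/V:
  m (mass): kg
  V (volume): m³  → in the denominator, contributes 1/m³

Multiplying the contributions: [kg] · [1/m³]
Adding exponents of each base unit: kg: 1, m: -3
SI base units of density: kg/m³

Answer: kg/m³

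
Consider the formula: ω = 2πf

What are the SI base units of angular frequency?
Units of each symbol in ω = 2πf:
  f (frequency): 1/s
  The factor 2π is dimensionless.

Multiplying the contributions: [1/s]
Adding exponents of each base unit: s: -1
SI base units of angular frequency: 1/s

Answer: 1/s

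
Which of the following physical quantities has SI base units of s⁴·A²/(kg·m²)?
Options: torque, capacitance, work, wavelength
Checking the SI base units of each option:
  torque (τ = Fr): kg·m²/s²  ✗
  capacitance (C = Q/V): s⁴·A²/(kg·m²)  ✓ matches
  work (W = Fd): kg·m²/s²  ✗
  wavelength (λ = v/f): m  ✗

Only capacitance has units s⁴·A²/(kg·m²).

Answer: capacitance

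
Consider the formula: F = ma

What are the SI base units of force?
Units of each symbol in F = ma:
  m (mass): kg
  a (acceleration): m/s²

Multiplying the contributions: [kg] · [m/s²]
Adding exponents of each base unit: kg: 1, m: 1, s: -2
SI base units of force: kg·m/s²

Answer: kg·m/s²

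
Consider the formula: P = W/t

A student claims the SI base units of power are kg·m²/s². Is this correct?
Units of each symbol in P = W/t:
  W (work): kg·m²/s²
  t (time): s  → in the denominator, contributes 1/s

Multiplying the contributions: [kg·m²/s²] · [1/s]
Adding exponents of each base unit: kg: 1, m: 2, s: -3
SI base units of power: kg·m²/s³

The claimed units kg·m²/s² (exponents kg: 1, m: 2, s: -2) do not match the derived units kg·m²/s³ (exponents kg: 1, m: 2, s: -3), so the claim is incorrect.

Answer: No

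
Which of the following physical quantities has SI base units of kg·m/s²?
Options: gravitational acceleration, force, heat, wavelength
Checking the SI base units of each option:
  gravitational acceleration (g = GM/r²): m/s²  ✗
  force (F = ma): kg·m/s²  ✓ matches
  heat (Q = mcΔT): kg·m²/s²  ✗
  wavelength (λ = v/f): m  ✗

Only force has units kg·m/s².

Answer: force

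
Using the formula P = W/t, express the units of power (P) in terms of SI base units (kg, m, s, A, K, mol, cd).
Units of each symbol in P = W/t:
  W (work): kg·m²/s²
  t (time): s  → in the denominator, contributes 1/s

Multiplying the contributions: [kg·m²/s²] · [1/s]
Adding exponents of each base unit: kg: 1, m: 2, s: -3
SI base units of power: kg·m²/s³

Answer: kg·m²/s³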